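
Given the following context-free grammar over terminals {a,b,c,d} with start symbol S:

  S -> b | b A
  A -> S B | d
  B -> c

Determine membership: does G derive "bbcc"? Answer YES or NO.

Convert to CNF:
  S -> T0 A | b
  A -> S B | d
  B -> c
  T0 -> b

Fill CYK table bottom-up:
  cell(0,0) b: {S,T0}  orig:{S}
  cell(1,1) b: {S,T0}  orig:{S}
  cell(2,2) c: {B}
  cell(3,3) c: {B}
  cell(0,1) bb: ∅
  cell(1,2) bc: {A}
  cell(2,3) cc: ∅
  cell(0,2) bbc: {S}
  cell(1,3) bcc: ∅
  cell(0,3) bbcc: {A}

S ∉ T[0,3] ⇒ NO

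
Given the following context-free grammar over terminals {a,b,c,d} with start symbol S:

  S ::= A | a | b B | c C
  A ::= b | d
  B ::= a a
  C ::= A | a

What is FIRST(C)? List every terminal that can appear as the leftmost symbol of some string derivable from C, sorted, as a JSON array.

FIRST iteration:
iter 1:
  A via A→b: +{b}
  A via A→d: +{d}
  B via B→a a: +{a}
  C via C→A: +{b,d}
  C via C→a: +{a}
  S via S→A: +{b,d}
  S via S→a: +{a}
  S via S→c C: +{c}
  FIRST(S)={a,b,c,d}  FIRST(A)={b,d}  FIRST(B)={a}  FIRST(C)={a,b,d}
iter 2: (no change)
  FIRST(S)={a,b,c,d}  FIRST(A)={b,d}  FIRST(B)={a}  FIRST(C)={a,b,d}

FIRST(C) = ["a", "b", "d"]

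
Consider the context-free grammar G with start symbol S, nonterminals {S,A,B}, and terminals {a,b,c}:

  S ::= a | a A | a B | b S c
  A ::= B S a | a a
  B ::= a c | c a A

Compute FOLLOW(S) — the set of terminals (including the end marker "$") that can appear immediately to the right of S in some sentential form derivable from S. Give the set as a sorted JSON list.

FIRST iteration:
pass 1:
  A via A→a a: +{a}
  B via B→a c: +{a}
  B via B→c a A: +{c}
  S via S→a: +{a}
  S via S→b S c: +{b}
  FIRST[S]={a,b}  FIRST[A]={a}  FIRST[B]={a,c}
pass 2:
  A via A→B S a: +{c}
  FIRST[S]={a,b}  FIRST[A]={a,c}  FIRST[B]={a,c}
pass 3: — fixpoint
  FIRST[S]={a,b}  FIRST[A]={a,c}  FIRST[B]={a,c}

FOLLOW iteration:
initialize: $ ∈ FOLLOW(S)
round 1:
  A→B S a: FOLLOW(B) ⊇ FIRST(S) = {a,b}; new: +{a,b}
  A→B S a: FOLLOW(S) ⊇ FIRST(a) = {a}; new: +{a}
  B→c a A: FOLLOW(A) ⊇ FOLLOW(B) ⊇ {a,b}; new: +{a,b}
  S→a A: FOLLOW(A) ⊇ FOLLOW(S) ⊇ {$,a}; new: +{$}
  S→a B: FOLLOW(B) ⊇ FOLLOW(S) ⊇ {$,a}; new: +{$}
  S→b S c: FOLLOW(S) ⊇ FIRST(c) = {c}; new: +{c}
  S: {$,a,c}  A: {$,a,b}  B: {$,a,b}
round 2:
  S→a A: FOLLOW(A) ⊇ FOLLOW(S) ⊇ {$,a,c}; new: +{c}
  S→a B: FOLLOW(B) ⊇ FOLLOW(S) ⊇ {$,a,c}; new: +{c}
  S: {$,a,c}  A: {$,a,b,c}  B: {$,a,b,c}
round 3: — fixpoint
  S: {$,a,c}  A: {$,a,b,c}  B: {$,a,b,c}

FOLLOW(S) = ["$", "a", "c"]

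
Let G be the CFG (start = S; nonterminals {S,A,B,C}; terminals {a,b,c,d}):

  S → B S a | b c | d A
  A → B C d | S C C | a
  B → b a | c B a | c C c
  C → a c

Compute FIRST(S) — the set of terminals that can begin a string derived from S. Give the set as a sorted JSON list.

FIRST sets, iterate to fixpoint:
[1]
  A via A→a: +{a}
  B via B→b a: +{b}
  B via B→c B a: +{c}
  C via C→a c: +{a}
  S via S→B S a: +{b,c}
  S via S→d A: +{d}
  FIRST(S)={b,c,d}  FIRST(A)={a}  FIRST(B)={b,c}  FIRST(C)={a}
[2]
  A via A→B C d: +{b,c}
  A via A→S C C: +{d}
  FIRST(S)={b,c,d}  FIRST(A)={a,b,c,d}  FIRST(B)={b,c}  FIRST(C)={a}
[3] (no change)
  FIRST(S)={b,c,d}  FIRST(A)={a,b,c,d}  FIRST(B)={b,c}  FIRST(C)={a}

FIRST(S) = ["b", "c", "d"]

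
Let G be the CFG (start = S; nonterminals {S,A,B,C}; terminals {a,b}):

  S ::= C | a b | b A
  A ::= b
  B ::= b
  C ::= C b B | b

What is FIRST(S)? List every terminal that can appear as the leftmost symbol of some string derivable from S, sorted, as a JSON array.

Compute FIRST by fixpoint:
iter 1:
  A via A→b: +{b}
  B via B→b: +{b}
  C via C→b: +{b}
  S via S→C: +{b}
  S via S→a b: +{a}
  FIRST[S]={a,b}  FIRST[A]={b}  FIRST[B]={b}  FIRST[C]={b}
iter 2: (stable)
  FIRST[S]={a,b}  FIRST[A]={b}  FIRST[B]={b}  FIRST[C]={b}

FIRST(S) = ["a", "b"]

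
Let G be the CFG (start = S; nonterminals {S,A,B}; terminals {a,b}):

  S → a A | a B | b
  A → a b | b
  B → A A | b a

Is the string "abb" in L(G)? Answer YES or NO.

CNF form of G:
  S -> T0 A | T0 B | b
  A -> T0 T1 | b
  B -> A A | T1 T0
  T0 -> a
  T1 -> b

CYK fill:
  cell(0,0) a: {T0}  orig:{}
  cell(1,1) b: {A,S,T1}  orig:{A,S}
  cell(2,2) b: {A,S,T1}  orig:{A,S}
  cell(0,1) ab: {A,S}
  cell(1,2) bb: {B}
  cell(0,2) abb: {B,S}

S ∈ T[0,2] ⇒ YES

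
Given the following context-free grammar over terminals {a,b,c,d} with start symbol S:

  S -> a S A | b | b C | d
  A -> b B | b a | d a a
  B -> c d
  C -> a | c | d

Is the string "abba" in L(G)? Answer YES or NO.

CNF form of G:
  S -> T0 C | T1 X5 | b | d
  A -> T0 B | T0 T1 | T2 X4
  B -> T3 T2
  C -> a | c | d
  T0 -> b
  T1 -> a
  T2 -> d
  T3 -> c
  X4 -> T1 T1
  X5 -> S A

CYK table (by increasing span):
  cell(0,0) a: {C,T1}  orig:{C}
  cell(1,1) b: {S,T0}  orig:{S}
  cell(2,2) b: {S,T0}  orig:{S}
  cell(3,3) a: {C,T1}  orig:{C}
  cell(0,1) ab: ∅
  cell(1,2) bb: ∅
  cell(2,3) ba: {A,S}
  cell(0,2) abb: ∅
  cell(1,3) bba: {X5}  orig:{}
  cell(0,3) abba: {S}

S ∈ T[0,3] ⇒ YES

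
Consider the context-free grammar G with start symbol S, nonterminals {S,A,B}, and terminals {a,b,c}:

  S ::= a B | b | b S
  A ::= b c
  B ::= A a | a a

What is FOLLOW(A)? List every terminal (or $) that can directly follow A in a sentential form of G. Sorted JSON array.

FIRST iteration:
pass 1:
  A via A→b c: +{b}
  B via B→A a: +{b}
  B via B→a a: +{a}
  S via S→a B: +{a}
  S via S→b: +{b}
  FIRST(S)={a,b}  FIRST(A)={b}  FIRST(B)={a,b}
pass 2: (no change)
  FIRST(S)={a,b}  FIRST(A)={b}  FIRST(B)={a,b}

FOLLOW iteration:
seed FOLLOW(S) with $
pass 1:
  B→A a: FOLLOW(A) ⊇ FIRST(a) = {a}; new: +{a}
  S→a B: FOLLOW(B) ⊇ FOLLOW(S) ⊇ {$}; new: +{$}
  S: {$}  A: {a}  B: {$}
pass 2: (no change)
  S: {$}  A: {a}  B: {$}

FOLLOW(A) = ["a"]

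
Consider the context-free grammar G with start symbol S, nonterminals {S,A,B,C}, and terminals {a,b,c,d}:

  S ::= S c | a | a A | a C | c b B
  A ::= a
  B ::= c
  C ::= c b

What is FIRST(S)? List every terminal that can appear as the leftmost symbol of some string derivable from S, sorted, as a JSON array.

FIRST sets, iterate to fixpoint:
[1]
  A via A→a: +{a}
  B via B→c: +{c}
  C via C→c b: +{c}
  S via S→a: +{a}
  S via S→c b B: +{c}
  FIRST(S)={a,c}  FIRST(A)={a}  FIRST(B)={c}  FIRST(C)={c}
[2] (stable)
  FIRST(S)={a,c}  FIRST(A)={a}  FIRST(B)={c}  FIRST(C)={c}

FIRST(S) = ["a", "c"]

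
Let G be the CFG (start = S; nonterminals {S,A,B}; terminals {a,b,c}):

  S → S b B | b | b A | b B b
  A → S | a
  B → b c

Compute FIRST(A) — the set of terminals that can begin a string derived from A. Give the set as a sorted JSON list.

FIRST sets, iterate to fixpoint:
iter 1:
  A via A→a: +{a}
  B via B→b c: +{b}
  S via S→b: +{b}
  S: {b}  A: {a}  B: {b}
iter 2:
  A via A→S: +{b}
  S: {b}  A: {a,b}  B: {b}
iter 3: done
  S: {b}  A: {a,b}  B: {b}

FIRST(A) = ["a", "b"]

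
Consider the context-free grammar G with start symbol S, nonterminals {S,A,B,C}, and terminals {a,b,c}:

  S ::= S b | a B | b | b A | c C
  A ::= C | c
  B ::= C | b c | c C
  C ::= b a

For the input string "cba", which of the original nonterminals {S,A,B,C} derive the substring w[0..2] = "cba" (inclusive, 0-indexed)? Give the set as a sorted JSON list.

Convert to CNF:
  S -> S T0 | T0 A | T1 B | T2 C | b
  A -> T0 T1 | c
  B -> T0 T1 | T0 T2 | T2 C
  C -> T0 T1
  T0 -> b
  T1 -> a
  T2 -> c

CYK table (by increasing span) — only the sub-triangle for w[0..2]:
  T[0,0] 'c' = {A,T2}  orig:{A}
  T[1,1] 'b' = {S,T0}  orig:{S}
  T[2,2] 'a' = {T1}  orig:{}
  T[0,1] 'cb' = ∅
  T[1,2] 'ba' = {A,B,C}
  T[0,2] 'cba' = {B,S}

Original NTs in T[0,2] deriving "cba": ["B", "S"]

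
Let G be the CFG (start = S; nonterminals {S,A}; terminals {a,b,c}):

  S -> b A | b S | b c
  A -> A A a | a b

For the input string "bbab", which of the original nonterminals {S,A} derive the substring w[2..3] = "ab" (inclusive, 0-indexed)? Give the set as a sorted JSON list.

CNF form of G:
  S -> T1 A | T1 S | T1 T2
  A -> A X3 | T0 T1
  T0 -> a
  T1 -> b
  T2 -> c
  X3 -> A T0

CYK table (by increasing span) (cells [i..j] with 2 ≤ i ≤ j ≤ 3 only):
  [2..2]={T0}  "a"  orig:{}
  [3..3]={T1}  "b"  orig:{}
  [2..3]={A}  "ab"

Original NTs in T[2,3] deriving "ab": ["A"]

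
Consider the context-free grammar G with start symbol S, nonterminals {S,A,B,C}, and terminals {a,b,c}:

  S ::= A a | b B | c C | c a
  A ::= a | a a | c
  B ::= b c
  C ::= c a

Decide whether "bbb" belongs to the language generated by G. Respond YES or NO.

Convert to CNF:
  S -> A T0 | T1 B | T2 C | T2 T0
  A -> T0 T0 | a | c
  B -> T1 T2
  C -> T2 T0
  T0 -> a
  T1 -> b
  T2 -> c

CYK table (by increasing span):
  [0..0]={T1}  "b"  orig:{}
  [1..1]={T1}  "b"  orig:{}
  [2..2]={T1}  "b"  orig:{}
  [0..1]=∅  "bb"
  [1..2]=∅  "bb"
  [0..2]=∅  "bbb"

S ∉ T[0,2] ⇒ NO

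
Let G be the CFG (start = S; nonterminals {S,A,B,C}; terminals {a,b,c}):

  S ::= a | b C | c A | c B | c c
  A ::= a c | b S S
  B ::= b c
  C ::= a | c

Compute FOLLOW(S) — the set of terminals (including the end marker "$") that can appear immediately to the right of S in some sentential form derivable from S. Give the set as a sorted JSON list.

FIRST iteration:
round 1:
  A via A→a c: +{a}
  A via A→b S S: +{b}
  B via B→b c: +{b}
  C via C→a: +{a}
  C via C→c: +{c}
  S via S→a: +{a}
  S via S→b C: +{b}
  S via S→c A: +{c}
  S: {a,b,c}  A: {a,b}  B: {b}  C: {a,c}
round 2: done
  S: {a,b,c}  A: {a,b}  B: {b}  C: {a,c}

Compute FOLLOW by fixpoint:
initialize: $ ∈ FOLLOW(S)
round 1:
  A→b S S: FOLLOW(S) ⊇ FIRST(S) = {a,b,c}; new: +{a,b,c}
  S→b C: FOLLOW(C) ⊇ FOLLOW(S) ⊇ {$,a,b,c}; new: +{$,a,b,c}
  S→c A: FOLLOW(A) ⊇ FOLLOW(S) ⊇ {$,a,b,c}; new: +{$,a,b,c}
  S→c B: FOLLOW(B) ⊇ FOLLOW(S) ⊇ {$,a,b,c}; new: +{$,a,b,c}
  FOLLOW[S]={$,a,b,c}  FOLLOW[A]={$,a,b,c}  FOLLOW[B]={$,a,b,c}  FOLLOW[C]={$,a,b,c}
round 2: (no change)
  FOLLOW[S]={$,a,b,c}  FOLLOW[A]={$,a,b,c}  FOLLOW[B]={$,a,b,c}  FOLLOW[C]={$,a,b,c}

FOLLOW(S) = ["$", "a", "b", "c"]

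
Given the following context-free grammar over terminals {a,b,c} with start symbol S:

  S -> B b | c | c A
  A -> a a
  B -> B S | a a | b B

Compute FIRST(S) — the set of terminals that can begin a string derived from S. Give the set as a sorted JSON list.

Compute FIRST by fixpoint:
round 1:
  A via A→a a: +{a}
  B via B→a a: +{a}
  B via B→b B: +{b}
  S via S→B b: +{a,b}
  S via S→c: +{c}
  S: {a,b,c}  A: {a}  B: {a,b}
round 2: (no change)
  S: {a,b,c}  A: {a}  B: {a,b}

FIRST(S) = ["a", "b", "c"]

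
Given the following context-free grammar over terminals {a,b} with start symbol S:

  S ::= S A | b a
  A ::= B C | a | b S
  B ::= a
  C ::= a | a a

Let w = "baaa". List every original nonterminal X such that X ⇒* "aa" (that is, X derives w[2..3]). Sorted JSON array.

Convert to CNF:
  S -> S A | T0 T1
  A -> B C | T0 S | a
  B -> a
  C -> T1 T1 | a
  T0 -> b
  T1 -> a

CYK table (by increasing span), restricted to cells inside w[2..3]:
  T[2,2] 'a' = {A,B,C,T1}  orig:{A,B,C}
  T[3,3] 'a' = {A,B,C,T1}  orig:{A,B,C}
  T[2,3] 'aa' = {A,C}

Original NTs in T[2,3] deriving "aa": ["A", "C"]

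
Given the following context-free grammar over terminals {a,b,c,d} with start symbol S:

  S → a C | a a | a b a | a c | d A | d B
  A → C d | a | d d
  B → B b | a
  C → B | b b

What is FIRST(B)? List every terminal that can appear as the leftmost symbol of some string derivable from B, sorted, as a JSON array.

Compute FIRST by fixpoint:
iter 1:
  A via A→a: +{a}
  A via A→d d: +{d}
  B via B→a: +{a}
  C via C→B: +{a}
  C via C→b b: +{b}
  S via S→a C: +{a}
  S via S→d A: +{d}
  S: {a,d}  A: {a,d}  B: {a}  C: {a,b}
iter 2:
  A via A→C d: +{b}
  S: {a,d}  A: {a,b,d}  B: {a}  C: {a,b}
iter 3: done
  S: {a,d}  A: {a,b,d}  B: {a}  C: {a,b}

FIRST(B) = ["a"]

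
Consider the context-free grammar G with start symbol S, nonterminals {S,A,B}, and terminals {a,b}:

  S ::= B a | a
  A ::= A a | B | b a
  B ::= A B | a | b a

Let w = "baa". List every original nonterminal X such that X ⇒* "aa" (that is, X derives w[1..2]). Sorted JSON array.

Convert to CNF:
  S -> B T0 | a
  A -> A B | A T0 | T1 T0 | a
  B -> A B | T1 T0 | a
  T0 -> a
  T1 -> b

CYK table (by increasing span), restricted to cells inside w[1..2]:
  cell(1,1) a: {A,B,S,T0}  orig:{A,B,S}
  cell(2,2) a: {A,B,S,T0}  orig:{A,B,S}
  cell(1,2) aa: {A,B,S}

Original NTs in T[1,2] deriving "aa": ["A", "B", "S"]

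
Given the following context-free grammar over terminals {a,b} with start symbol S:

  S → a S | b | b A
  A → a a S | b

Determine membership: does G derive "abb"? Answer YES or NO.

Convert to CNF:
  S -> T0 S | T1 A | b
  A -> T0 X2 | b
  T0 -> a
  T1 -> b
  X2 -> T0 S

CYK table (by increasing span):
  cell(0,0) a: {T0}  orig:{}
  cell(1,1) b: {A,S,T1}  orig:{A,S}
  cell(2,2) b: {A,S,T1}  orig:{A,S}
  cell(0,1) ab: {S,X2}  orig:{S}
  cell(1,2) bb: {S}
  cell(0,2) abb: {S,X2}  orig:{S}

S ∈ T[0,2] ⇒ YES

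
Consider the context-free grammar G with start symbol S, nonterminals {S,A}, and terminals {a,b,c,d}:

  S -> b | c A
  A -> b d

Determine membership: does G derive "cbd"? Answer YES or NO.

CNF form of G:
  S -> T2 A | b
  A -> T0 T1
  T0 -> b
  T1 -> d
  T2 -> c

Fill CYK table bottom-up:
  T[0,0] 'c' = {T2}  orig:{}
  T[1,1] 'b' = {S,T0}  orig:{S}
  T[2,2] 'd' = {T1}  orig:{}
  T[0,1] 'cb' = ∅
  T[1,2] 'bd' = {A}
  T[0,2] 'cbd' = {S}

S ∈ T[0,2] ⇒ YES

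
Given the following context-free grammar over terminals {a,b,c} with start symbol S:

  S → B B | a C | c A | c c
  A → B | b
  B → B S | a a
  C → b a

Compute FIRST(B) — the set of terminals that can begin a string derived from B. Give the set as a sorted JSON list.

FIRST iteration:
round 1:
  A via A→b: +{b}
  B via B→a a: +{a}
  C via C→b a: +{b}
  S via S→B B: +{a}
  S via S→c A: +{c}
  FIRST(S)={a,c}  FIRST(A)={b}  FIRST(B)={a}  FIRST(C)={b}
round 2:
  A via A→B: +{a}
  FIRST(S)={a,c}  FIRST(A)={a,b}  FIRST(B)={a}  FIRST(C)={b}
round 3: (no change)
  FIRST(S)={a,c}  FIRST(A)={a,b}  FIRST(B)={a}  FIRST(C)={b}

FIRST(B) = ["a"]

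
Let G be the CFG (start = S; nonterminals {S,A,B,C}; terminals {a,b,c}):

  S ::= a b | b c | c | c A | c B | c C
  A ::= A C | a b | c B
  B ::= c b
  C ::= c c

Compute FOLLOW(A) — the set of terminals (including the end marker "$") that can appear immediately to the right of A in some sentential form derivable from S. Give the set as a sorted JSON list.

FIRST iteration:
round 1:
  A via A→a b: +{a}
  A via A→c B: +{c}
  B via B→c b: +{c}
  C via C→c c: +{c}
  S via S→a b: +{a}
  S via S→b c: +{b}
  S via S→c: +{c}
  S: {a,b,c}  A: {a,c}  B: {c}  C: {c}
round 2: — fixpoint
  S: {a,b,c}  A: {a,c}  B: {c}  C: {c}

FOLLOW iteration:
seed FOLLOW(S) with $
pass 1:
  A→A C: FOLLOW(A) ⊇ FIRST(C) = {c}; new: +{c}
  A→A C: FOLLOW(C) ⊇ FOLLOW(A) ⊇ {c}; new: +{c}
  A→c B: FOLLOW(B) ⊇ FOLLOW(A) ⊇ {c}; new: +{c}
  S→c A: FOLLOW(A) ⊇ FOLLOW(S) ⊇ {$}; new: +{$}
  S→c B: FOLLOW(B) ⊇ FOLLOW(S) ⊇ {$}; new: +{$}
  S→c C: FOLLOW(C) ⊇ FOLLOW(S) ⊇ {$}; new: +{$}
  FOLLOW(S)={$}  FOLLOW(A)={$,c}  FOLLOW(B)={$,c}  FOLLOW(C)={$,c}
pass 2: — fixpoint
  FOLLOW(S)={$}  FOLLOW(A)={$,c}  FOLLOW(B)={$,c}  FOLLOW(C)={$,c}

FOLLOW(A) = ["$", "c"]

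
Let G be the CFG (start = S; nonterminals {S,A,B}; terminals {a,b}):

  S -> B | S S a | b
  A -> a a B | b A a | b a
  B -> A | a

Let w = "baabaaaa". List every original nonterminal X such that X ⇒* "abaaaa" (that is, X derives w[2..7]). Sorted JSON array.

Convert to CNF:
  S -> S X6 | T0 X7 | T1 T0 | T1 X8 | a | b
  A -> T0 X2 | T1 T0 | T1 X3
  B -> T0 X4 | T1 T0 | T1 X5 | a
  T0 -> a
  T1 -> b
  X2 -> T0 B
  X3 -> A T0
  X4 -> T0 B
  X5 -> A T0
  X6 -> S T0
  X7 -> T0 B
  X8 -> A T0

CYK table (by increasing span) (cells [i..j] with 2 ≤ i ≤ j ≤ 7 only):
  cell(2,2) a: {B,S,T0}  orig:{B,S}
  cell(3,3) b: {S,T1}  orig:{S}
  cell(4,4) a: {B,S,T0}  orig:{B,S}
  cell(5,5) a: {B,S,T0}  orig:{B,S}
  cell(6,6) a: {B,S,T0}  orig:{B,S}
  cell(7,7) a: {B,S,T0}  orig:{B,S}
  cell(2,3) ab: ∅
  cell(3,4) ba: {A,B,S,X6}  orig:{A,B,S}
  cell(4,5) aa: {X2,X4,X6,X7}  orig:{}
  cell(5,6) aa: {X2,X4,X6,X7}  orig:{}
  cell(6,7) aa: {X2,X4,X6,X7}  orig:{}
  cell(2,4) aba: {S,X2,X4,X7}  orig:{S}
  cell(3,5) baa: {S,X3,X5,X6,X8}  orig:{S}
  cell(4,6) aaa: {A,B,S}
  cell(5,7) aaa: {A,B,S}
  cell(2,5) abaa: {S,X6}  orig:{S}
  cell(3,6) baaa: {S,X6}  orig:{S}
  cell(4,7) aaaa: {X2,X3,X4,X5,X6,X7,X8}  orig:{}
  cell(2,6) abaaa: {S,X6}  orig:{S}
  cell(3,7) baaaa: {A,B,S,X6}  orig:{A,B,S}
  cell(2,7) abaaaa: {S,X2,X4,X6,X7}  orig:{S}

Original NTs in T[2,7] deriving "abaaaa": ["S"]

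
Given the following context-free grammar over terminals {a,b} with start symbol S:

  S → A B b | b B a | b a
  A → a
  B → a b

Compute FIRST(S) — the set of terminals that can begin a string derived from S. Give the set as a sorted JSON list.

Compute FIRST by fixpoint:
pass 1:
  A via A→a: +{a}
  B via B→a b: +{a}
  S via S→A B b: +{a}
  S via S→b B a: +{b}
  FIRST[S]={a,b}  FIRST[A]={a}  FIRST[B]={a}
pass 2: (no change)
  FIRST[S]={a,b}  FIRST[A]={a}  FIRST[B]={a}

FIRST(S) = ["a", "b"]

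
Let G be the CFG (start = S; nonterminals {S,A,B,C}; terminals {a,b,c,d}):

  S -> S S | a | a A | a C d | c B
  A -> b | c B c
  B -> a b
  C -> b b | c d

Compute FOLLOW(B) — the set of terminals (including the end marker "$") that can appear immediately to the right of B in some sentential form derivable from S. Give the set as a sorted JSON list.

Compute FIRST by fixpoint:
pass 1:
  A via A→b: +{b}
  A via A→c B c: +{c}
  B via B→a b: +{a}
  C via C→b b: +{b}
  C via C→c d: +{c}
  S via S→a: +{a}
  S via S→c B: +{c}
  FIRST(S)={a,c}  FIRST(A)={b,c}  FIRST(B)={a}  FIRST(C)={b,c}
pass 2: (no change)
  FIRST(S)={a,c}  FIRST(A)={b,c}  FIRST(B)={a}  FIRST(C)={b,c}

Compute FOLLOW by fixpoint:
seed FOLLOW(S) with $
iter 1:
  A→c B c: FOLLOW(B) ⊇ FIRST(c) = {c}; new: +{c}
  S→S S: FOLLOW(S) ⊇ FIRST(S) = {a,c}; new: +{a,c}
  S→a A: FOLLOW(A) ⊇ FOLLOW(S) ⊇ {$,a,c}; new: +{$,a,c}
  S→a C d: FOLLOW(C) ⊇ FIRST(d) = {d}; new: +{d}
  S→c B: FOLLOW(B) ⊇ FOLLOW(S) ⊇ {$,a,c}; new: +{$,a}
  FOLLOW(S)={$,a,c}  FOLLOW(A)={$,a,c}  FOLLOW(B)={$,a,c}  FOLLOW(C)={d}
iter 2: (stable)
  FOLLOW(S)={$,a,c}  FOLLOW(A)={$,a,c}  FOLLOW(B)={$,a,c}  FOLLOW(C)={d}

FOLLOW(B) = ["$", "a", "c"]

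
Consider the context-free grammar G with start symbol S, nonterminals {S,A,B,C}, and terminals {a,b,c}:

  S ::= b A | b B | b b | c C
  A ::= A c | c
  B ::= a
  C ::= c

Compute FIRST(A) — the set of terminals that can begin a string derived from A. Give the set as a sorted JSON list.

Compute FIRST by fixpoint:
iter 1:
  A via A→c: +{c}
  B via B→a: +{a}
  C via C→c: +{c}
  S via S→b A: +{b}
  S via S→c C: +{c}
  FIRST(S)={b,c}  FIRST(A)={c}  FIRST(B)={a}  FIRST(C)={c}
iter 2: (no change)
  FIRST(S)={b,c}  FIRST(A)={c}  FIRST(B)={a}  FIRST(C)={c}

FIRST(A) = ["c"]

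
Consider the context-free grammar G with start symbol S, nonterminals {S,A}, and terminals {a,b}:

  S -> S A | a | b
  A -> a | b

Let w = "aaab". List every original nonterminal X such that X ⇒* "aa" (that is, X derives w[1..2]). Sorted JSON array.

CNF form of G:
  S -> S A | a | b
  A -> a | b

Fill CYK table bottom-up — only the sub-triangle for w[1..2]:
  cell(1,1) a: {A,S}
  cell(2,2) a: {A,S}
  cell(1,2) aa: {S}

Original NTs in T[1,2] deriving "aa": ["S"]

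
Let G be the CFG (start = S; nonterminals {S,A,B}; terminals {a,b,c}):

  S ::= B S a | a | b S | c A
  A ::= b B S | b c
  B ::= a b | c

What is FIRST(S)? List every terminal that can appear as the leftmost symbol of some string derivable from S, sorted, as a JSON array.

Compute FIRST by fixpoint:
iter 1:
  A via A→b B S: +{b}
  B via B→a b: +{a}
  B via B→c: +{c}
  S via S→B S a: +{a,c}
  S via S→b S: +{b}
  FIRST[S]={a,b,c}  FIRST[A]={b}  FIRST[B]={a,c}
iter 2: — fixpoint
  FIRST[S]={a,b,c}  FIRST[A]={b}  FIRST[B]={a,c}

FIRST(S) = ["a", "b", "c"]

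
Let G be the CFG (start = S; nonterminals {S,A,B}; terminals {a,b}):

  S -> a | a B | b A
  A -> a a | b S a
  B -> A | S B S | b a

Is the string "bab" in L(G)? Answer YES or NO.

Convert to CNF:
  S -> T0 B | T1 A | a
  A -> T0 T0 | T1 X2
  B -> S X3 | T0 T0 | T1 T0 | T1 X4
  T0 -> a
  T1 -> b
  X2 -> S T0
  X3 -> B S
  X4 -> S T0

CYK table (by increasing span):
  [0..0]={T1}  "b"  orig:{}
  [1..1]={S,T0}  "a"  orig:{S}
  [2..2]={T1}  "b"  orig:{}
  [0..1]={B}  "ba"
  [1..2]=∅  "ab"
  [0..2]=∅  "bab"

S ∉ T[0,2] ⇒ NO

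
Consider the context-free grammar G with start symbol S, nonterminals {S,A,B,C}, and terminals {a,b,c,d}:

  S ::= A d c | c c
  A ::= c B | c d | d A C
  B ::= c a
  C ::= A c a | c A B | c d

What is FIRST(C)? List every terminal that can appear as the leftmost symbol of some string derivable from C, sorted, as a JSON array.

FIRST iteration:
round 1:
  A via A→c B: +{c}
  A via A→d A C: +{d}
  B via B→c a: +{c}
  C via C→A c a: +{c,d}
  S via S→A d c: +{c,d}
  S: {c,d}  A: {c,d}  B: {c}  C: {c,d}
round 2: (no change)
  S: {c,d}  A: {c,d}  B: {c}  C: {c,d}

FIRST(C) = ["c", "d"]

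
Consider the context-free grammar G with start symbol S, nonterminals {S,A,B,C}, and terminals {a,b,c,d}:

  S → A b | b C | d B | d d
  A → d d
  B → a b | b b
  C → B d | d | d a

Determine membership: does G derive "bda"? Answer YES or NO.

CNF form of G:
  S -> A T2 | T0 B | T0 T0 | T2 C
  A -> T0 T0
  B -> T1 T2 | T2 T2
  C -> B T0 | T0 T1 | d
  T0 -> d
  T1 -> a
  T2 -> b

CYK fill:
  [0..0]={T2}  "b"  orig:{}
  [1..1]={C,T0}  "d"  orig:{C}
  [2..2]={T1}  "a"  orig:{}
  [0..1]={S}  "bd"
  [1..2]={C}  "da"
  [0..2]={S}  "bda"

S ∈ T[0,2] ⇒ YES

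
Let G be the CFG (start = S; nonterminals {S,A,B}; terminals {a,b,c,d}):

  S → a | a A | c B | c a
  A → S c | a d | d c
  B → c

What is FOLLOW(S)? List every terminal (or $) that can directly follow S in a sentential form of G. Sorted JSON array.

FIRST iteration:
[1]
  A via A→a d: +{a}
  A via A→d c: +{d}
  B via B→c: +{c}
  S via S→a: +{a}
  S via S→c B: +{c}
  FIRST(S)={a,c}  FIRST(A)={a,d}  FIRST(B)={c}
[2]
  A via A→S c: +{c}
  FIRST(S)={a,c}  FIRST(A)={a,c,d}  FIRST(B)={c}
[3] (stable)
  FIRST(S)={a,c}  FIRST(A)={a,c,d}  FIRST(B)={c}

FOLLOW iteration:
initialize: $ ∈ FOLLOW(S)
round 1:
  A→S c: FOLLOW(S) ⊇ FIRST(c) = {c}; new: +{c}
  S→a A: FOLLOW(A) ⊇ FOLLOW(S) ⊇ {$,c}; new: +{$,c}
  S→c B: FOLLOW(B) ⊇ FOLLOW(S) ⊇ {$,c}; new: +{$,c}
  FOLLOW(S)={$,c}  FOLLOW(A)={$,c}  FOLLOW(B)={$,c}
round 2: (no change)
  FOLLOW(S)={$,c}  FOLLOW(A)={$,c}  FOLLOW(B)={$,c}

FOLLOW(S) = ["$", "c"]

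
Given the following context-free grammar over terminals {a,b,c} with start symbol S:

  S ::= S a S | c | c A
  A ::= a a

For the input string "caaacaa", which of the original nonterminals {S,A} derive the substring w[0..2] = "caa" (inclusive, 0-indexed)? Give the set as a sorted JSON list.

Convert to CNF:
  S -> S X2 | T1 A | c
  A -> T0 T0
  T0 -> a
  T1 -> c
  X2 -> T0 S

CYK fill — only the sub-triangle for w[0..2]:
  cell(0,0) c: {S,T1}  orig:{S}
  cell(1,1) a: {T0}  orig:{}
  cell(2,2) a: {T0}  orig:{}
  cell(0,1) ca: ∅
  cell(1,2) aa: {A}
  cell(0,2) caa: {S}

Original NTs in T[0,2] deriving "caa": ["S"]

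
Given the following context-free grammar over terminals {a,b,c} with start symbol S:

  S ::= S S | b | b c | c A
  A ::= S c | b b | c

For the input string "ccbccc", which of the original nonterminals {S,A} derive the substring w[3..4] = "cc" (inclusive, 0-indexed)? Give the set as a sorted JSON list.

Convert to CNF:
  S -> S S | T0 A | T1 T0 | b
  A -> S T0 | T1 T1 | c
  T0 -> c
  T1 -> b

Fill CYK table bottom-up (cells [i..j] with 3 ≤ i ≤ j ≤ 4 only):
  [3..3]={A,T0}  "c"  orig:{A}
  [4..4]={A,T0}  "c"  orig:{A}
  [3..4]={S}  "cc"

Original NTs in T[3,4] deriving "cc": ["S"]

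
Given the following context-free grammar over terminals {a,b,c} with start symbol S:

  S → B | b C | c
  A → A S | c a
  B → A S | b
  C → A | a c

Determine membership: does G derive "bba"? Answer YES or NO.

CNF form of G:
  S -> A S | T2 C | b | c
  A -> A S | T0 T1
  B -> A S | b
  C -> A S | T0 T1 | T1 T0
  T0 -> c
  T1 -> a
  T2 -> b

Fill CYK table bottom-up:
  [0..0]={B,S,T2}  "b"  orig:{B,S}
  [1..1]={B,S,T2}  "b"  orig:{B,S}
  [2..2]={T1}  "a"  orig:{}
  [0..1]=∅  "bb"
  [1..2]=∅  "ba"
  [0..2]=∅  "bba"

S ∉ T[0,2] ⇒ NO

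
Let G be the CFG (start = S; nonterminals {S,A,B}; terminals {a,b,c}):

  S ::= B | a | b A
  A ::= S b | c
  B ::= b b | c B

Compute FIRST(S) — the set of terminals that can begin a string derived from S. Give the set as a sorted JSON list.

FIRST sets, iterate to fixpoint:
round 1:
  A via A→c: +{c}
  B via B→b b: +{b}
  B via B→c B: +{c}
  S via S→B: +{b,c}
  S via S→a: +{a}
  FIRST(S)={a,b,c}  FIRST(A)={c}  FIRST(B)={b,c}
round 2:
  A via A→S b: +{a,b}
  FIRST(S)={a,b,c}  FIRST(A)={a,b,c}  FIRST(B)={b,c}
round 3: (stable)
  FIRST(S)={a,b,c}  FIRST(A)={a,b,c}  FIRST(B)={b,c}

FIRST(S) = ["a", "b", "c"]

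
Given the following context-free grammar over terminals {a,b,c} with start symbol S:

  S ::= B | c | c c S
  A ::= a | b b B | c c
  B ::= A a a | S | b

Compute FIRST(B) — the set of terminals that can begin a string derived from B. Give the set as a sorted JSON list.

FIRST sets, iterate to fixpoint:
iter 1:
  A via A→a: +{a}
  A via A→b b B: +{b}
  A via A→c c: +{c}
  B via B→A a a: +{a,b,c}
  S via S→B: +{a,b,c}
  FIRST(S)={a,b,c}  FIRST(A)={a,b,c}  FIRST(B)={a,b,c}
iter 2: (stable)
  FIRST(S)={a,b,c}  FIRST(A)={a,b,c}  FIRST(B)={a,b,c}

FIRST(B) = ["a", "b", "c"]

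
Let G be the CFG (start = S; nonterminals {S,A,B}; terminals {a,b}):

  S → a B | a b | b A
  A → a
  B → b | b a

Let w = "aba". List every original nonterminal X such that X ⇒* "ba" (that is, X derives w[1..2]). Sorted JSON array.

CNF form of G:
  S -> T0 A | T1 B | T1 T0
  A -> a
  B -> T0 T1 | b
  T0 -> b
  T1 -> a

CYK fill, restricted to cells inside w[1..2]:
  [1..1]={B,T0}  "b"  orig:{B}
  [2..2]={A,T1}  "a"  orig:{A}
  [1..2]={B,S}  "ba"

Original NTs in T[1,2] deriving "ba": ["B", "S"]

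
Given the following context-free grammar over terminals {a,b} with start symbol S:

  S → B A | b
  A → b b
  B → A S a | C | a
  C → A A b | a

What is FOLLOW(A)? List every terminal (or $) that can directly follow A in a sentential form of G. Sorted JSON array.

Compute FIRST by fixpoint:
pass 1:
  A via A→b b: +{b}
  B via B→A S a: +{b}
  B via B→a: +{a}
  C via C→A A b: +{b}
  C via C→a: +{a}
  S via S→B A: +{a,b}
  FIRST(S)={a,b}  FIRST(A)={b}  FIRST(B)={a,b}  FIRST(C)={a,b}
pass 2: done
  FIRST(S)={a,b}  FIRST(A)={b}  FIRST(B)={a,b}  FIRST(C)={a,b}

FOLLOW iteration:
initialize: $ ∈ FOLLOW(S)
round 1:
  B→A S a: FOLLOW(A) ⊇ FIRST(S) = {a,b}; new: +{a,b}
  B→A S a: FOLLOW(S) ⊇ FIRST(a) = {a}; new: +{a}
  S→B A: FOLLOW(B) ⊇ FIRST(A) = {b}; new: +{b}
  S→B A: FOLLOW(A) ⊇ FOLLOW(S) ⊇ {$,a}; new: +{$}
  S: {$,a}  A: {$,a,b}  B: {b}  C: {}
round 2:
  B→C: FOLLOW(C) ⊇ FOLLOW(B) ⊇ {b}; new: +{b}
  S: {$,a}  A: {$,a,b}  B: {b}  C: {b}
round 3: (stable)
  S: {$,a}  A: {$,a,b}  B: {b}  C: {b}

FOLLOW(A) = ["$", "a", "b"]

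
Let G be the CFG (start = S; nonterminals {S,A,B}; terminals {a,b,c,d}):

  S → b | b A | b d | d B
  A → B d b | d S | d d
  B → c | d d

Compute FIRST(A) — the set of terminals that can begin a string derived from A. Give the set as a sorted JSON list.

Compute FIRST by fixpoint:
pass 1:
  A via A→d S: +{d}
  B via B→c: +{c}
  B via B→d d: +{d}
  S via S→b: +{b}
  S via S→d B: +{d}
  S: {b,d}  A: {d}  B: {c,d}
pass 2:
  A via A→B d b: +{c}
  S: {b,d}  A: {c,d}  B: {c,d}
pass 3: (no change)
  S: {b,d}  A: {c,d}  B: {c,d}

FIRST(A) = ["c", "d"]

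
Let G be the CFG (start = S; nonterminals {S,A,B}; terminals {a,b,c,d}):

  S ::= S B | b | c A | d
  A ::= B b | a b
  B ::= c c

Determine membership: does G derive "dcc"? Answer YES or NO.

CNF form of G:
  S -> S B | T2 A | b | d
  A -> B T0 | T1 T0
  B -> T2 T2
  T0 -> b
  T1 -> a
  T2 -> c

CYK fill:
  [0..0]={S}  "d"
  [1..1]={T2}  "c"  orig:{}
  [2..2]={T2}  "c"  orig:{}
  [0..1]=∅  "dc"
  [1..2]={B}  "cc"
  [0..2]={S}  "dcc"

S ∈ T[0,2] ⇒ YES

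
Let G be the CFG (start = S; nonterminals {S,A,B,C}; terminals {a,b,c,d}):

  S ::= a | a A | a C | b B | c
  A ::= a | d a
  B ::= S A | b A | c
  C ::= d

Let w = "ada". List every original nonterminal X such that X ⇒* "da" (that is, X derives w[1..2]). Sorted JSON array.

Convert to CNF:
  S -> T1 A | T1 C | T2 B | a | c
  A -> T0 T1 | a
  B -> S A | T2 A | c
  C -> d
  T0 -> d
  T1 -> a
  T2 -> b

CYK fill, restricted to cells inside w[1..2]:
  [1..1]={C,T0}  "d"  orig:{C}
  [2..2]={A,S,T1}  "a"  orig:{A,S}
  [1..2]={A}  "da"

Original NTs in T[1,2] deriving "da": ["A"]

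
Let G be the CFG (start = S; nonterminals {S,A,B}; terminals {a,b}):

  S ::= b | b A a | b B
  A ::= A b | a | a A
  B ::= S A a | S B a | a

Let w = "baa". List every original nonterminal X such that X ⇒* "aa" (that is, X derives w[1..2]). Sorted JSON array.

CNF form of G:
  S -> T0 B | T0 X4 | b
  A -> A T0 | T1 A | a
  B -> S X2 | S X3 | a
  T0 -> b
  T1 -> a
  X2 -> A T1
  X3 -> B T1
  X4 -> A T1

CYK table (by increasing span) (cells [i..j] with 1 ≤ i ≤ j ≤ 2 only):
  cell(1,1) a: {A,B,T1}  orig:{A,B}
  cell(2,2) a: {A,B,T1}  orig:{A,B}
  cell(1,2) aa: {A,X2,X3,X4}  orig:{A}

Original NTs in T[1,2] deriving "aa": ["A"]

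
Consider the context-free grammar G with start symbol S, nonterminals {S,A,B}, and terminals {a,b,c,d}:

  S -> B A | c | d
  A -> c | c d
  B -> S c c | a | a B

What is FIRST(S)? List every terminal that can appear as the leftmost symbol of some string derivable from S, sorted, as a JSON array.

FIRST iteration:
[1]
  A via A→c: +{c}
  B via B→a: +{a}
  S via S→B A: +{a}
  S via S→c: +{c}
  S via S→d: +{d}
  FIRST[S]={a,c,d}  FIRST[A]={c}  FIRST[B]={a}
[2]
  B via B→S c c: +{c,d}
  FIRST[S]={a,c,d}  FIRST[A]={c}  FIRST[B]={a,c,d}
[3] done
  FIRST[S]={a,c,d}  FIRST[A]={c}  FIRST[B]={a,c,d}

FIRST(S) = ["a", "c", "d"]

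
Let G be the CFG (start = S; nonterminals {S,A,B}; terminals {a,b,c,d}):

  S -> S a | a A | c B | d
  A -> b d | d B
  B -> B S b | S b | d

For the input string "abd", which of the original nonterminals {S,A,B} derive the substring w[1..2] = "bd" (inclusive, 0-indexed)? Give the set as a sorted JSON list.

Convert to CNF:
  S -> S T2 | T2 A | T3 B | d
  A -> T0 T1 | T1 B
  B -> B X4 | S T0 | d
  T0 -> b
  T1 -> d
  T2 -> a
  T3 -> c
  X4 -> S T0

CYK table (by increasing span), restricted to cells inside w[1..2]:
  cell(1,1) b: {T0}  orig:{}
  cell(2,2) d: {B,S,T1}  orig:{B,S}
  cell(1,2) bd: {A}

Original NTs in T[1,2] deriving "bd": ["A"]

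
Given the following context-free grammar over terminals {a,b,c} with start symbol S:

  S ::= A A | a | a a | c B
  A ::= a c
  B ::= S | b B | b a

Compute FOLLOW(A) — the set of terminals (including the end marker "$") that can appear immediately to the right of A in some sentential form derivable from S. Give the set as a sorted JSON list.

FIRST sets, iterate to fixpoint:
round 1:
  A via A→a c: +{a}
  B via B→b B: +{b}
  S via S→A A: +{a}
  S via S→c B: +{c}
  FIRST(S)={a,c}  FIRST(A)={a}  FIRST(B)={b}
round 2:
  B via B→S: +{a,c}
  FIRST(S)={a,c}  FIRST(A)={a}  FIRST(B)={a,b,c}
round 3: — fixpoint
  FIRST(S)={a,c}  FIRST(A)={a}  FIRST(B)={a,b,c}

FOLLOW sets:
initialize: $ ∈ FOLLOW(S)
[1]
  S→A A: FOLLOW(A) ⊇ FIRST(A) = {a}; new: +{a}
  S→A A: FOLLOW(A) ⊇ FOLLOW(S) ⊇ {$}; new: +{$}
  S→c B: FOLLOW(B) ⊇ FOLLOW(S) ⊇ {$}; new: +{$}
  FOLLOW(S)={$}  FOLLOW(A)={$,a}  FOLLOW(B)={$}
[2] — fixpoint
  FOLLOW(S)={$}  FOLLOW(A)={$,a}  FOLLOW(B)={$}

FOLLOW(A) = ["$", "a"]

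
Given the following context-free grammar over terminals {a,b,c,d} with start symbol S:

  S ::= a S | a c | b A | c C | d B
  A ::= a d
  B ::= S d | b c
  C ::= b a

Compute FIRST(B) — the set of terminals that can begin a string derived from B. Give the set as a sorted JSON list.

FIRST iteration:
[1]
  A via A→a d: +{a}
  B via B→b c: +{b}
  C via C→b a: +{b}
  S via S→a S: +{a}
  S via S→b A: +{b}
  S via S→c C: +{c}
  S via S→d B: +{d}
  FIRST[S]={a,b,c,d}  FIRST[A]={a}  FIRST[B]={b}  FIRST[C]={b}
[2]
  B via B→S d: +{a,c,d}
  FIRST[S]={a,b,c,d}  FIRST[A]={a}  FIRST[B]={a,b,c,d}  FIRST[C]={b}
[3] — fixpoint
  FIRST[S]={a,b,c,d}  FIRST[A]={a}  FIRST[B]={a,b,c,d}  FIRST[C]={b}

FIRST(B) = ["a", "b", "c", "d"]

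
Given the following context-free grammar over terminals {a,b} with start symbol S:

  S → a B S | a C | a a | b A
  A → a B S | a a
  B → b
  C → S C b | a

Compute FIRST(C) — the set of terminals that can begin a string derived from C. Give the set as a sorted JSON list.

Compute FIRST by fixpoint:
pass 1:
  A via A→a B S: +{a}
  B via B→b: +{b}
  C via C→a: +{a}
  S via S→a B S: +{a}
  S via S→b A: +{b}
  FIRST(S)={a,b}  FIRST(A)={a}  FIRST(B)={b}  FIRST(C)={a}
pass 2:
  C via C→S C b: +{b}
  FIRST(S)={a,b}  FIRST(A)={a}  FIRST(B)={b}  FIRST(C)={a,b}
pass 3: done
  FIRST(S)={a,b}  FIRST(A)={a}  FIRST(B)={b}  FIRST(C)={a,b}

FIRST(C) = ["a", "b"]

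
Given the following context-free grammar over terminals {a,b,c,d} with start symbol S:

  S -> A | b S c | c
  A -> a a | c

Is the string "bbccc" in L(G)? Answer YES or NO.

Convert to CNF:
  S -> T0 T0 | T1 X3 | c
  A -> T0 T0 | c
  T0 -> a
  T1 -> b
  T2 -> c
  X3 -> S T2

CYK fill:
  [0..0]={T1}  "b"  orig:{}
  [1..1]={T1}  "b"  orig:{}
  [2..2]={A,S,T2}  "c"  orig:{A,S}
  [3..3]={A,S,T2}  "c"  orig:{A,S}
  [4..4]={A,S,T2}  "c"  orig:{A,S}
  [0..1]=∅  "bb"
  [1..2]=∅  "bc"
  [2..3]={X3}  "cc"  orig:{}
  [3..4]={X3}  "cc"  orig:{}
  [0..2]=∅  "bbc"
  [1..3]={S}  "bcc"
  [2..4]=∅  "ccc"
  [0..3]=∅  "bbcc"
  [1..4]={X3}  "bccc"  orig:{}
  [0..4]={S}  "bbccc"

S ∈ T[0,4] ⇒ YES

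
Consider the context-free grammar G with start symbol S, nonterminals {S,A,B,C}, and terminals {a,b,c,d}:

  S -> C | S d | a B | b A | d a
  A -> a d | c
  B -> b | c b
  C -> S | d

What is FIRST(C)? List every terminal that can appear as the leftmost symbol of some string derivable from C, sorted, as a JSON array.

FIRST sets, iterate to fixpoint:
iter 1:
  A via A→a d: +{a}
  A via A→c: +{c}
  B via B→b: +{b}
  B via B→c b: +{c}
  C via C→d: +{d}
  S via S→C: +{d}
  S via S→a B: +{a}
  S via S→b A: +{b}
  FIRST(S)={a,b,d}  FIRST(A)={a,c}  FIRST(B)={b,c}  FIRST(C)={d}
iter 2:
  C via C→S: +{a,b}
  FIRST(S)={a,b,d}  FIRST(A)={a,c}  FIRST(B)={b,c}  FIRST(C)={a,b,d}
iter 3: (stable)
  FIRST(S)={a,b,d}  FIRST(A)={a,c}  FIRST(B)={b,c}  FIRST(C)={a,b,d}

FIRST(C) = ["a", "b", "d"]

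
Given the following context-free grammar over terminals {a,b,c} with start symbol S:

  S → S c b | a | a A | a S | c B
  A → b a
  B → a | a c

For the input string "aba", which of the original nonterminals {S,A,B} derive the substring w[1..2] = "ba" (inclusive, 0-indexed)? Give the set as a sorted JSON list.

CNF form of G:
  S -> S X3 | T1 A | T1 S | T2 B | a
  A -> T0 T1
  B -> T1 T2 | a
  T0 -> b
  T1 -> a
  T2 -> c
  X3 -> T2 T0

CYK fill — only the sub-triangle for w[1..2]:
  cell(1,1) b: {T0}  orig:{}
  cell(2,2) a: {B,S,T1}  orig:{B,S}
  cell(1,2) ba: {A}

Original NTs in T[1,2] deriving "ba": ["A"]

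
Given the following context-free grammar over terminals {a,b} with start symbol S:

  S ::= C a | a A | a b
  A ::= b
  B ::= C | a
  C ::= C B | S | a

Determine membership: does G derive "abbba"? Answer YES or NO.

Convert to CNF:
  S -> C T0 | T0 A | T0 T1
  A -> b
  B -> C B | C T0 | T0 A | T0 T1 | a
  C -> C B | C T0 | T0 A | T0 T1 | a
  T0 -> a
  T1 -> b

Fill CYK table bottom-up:
  cell(0,0) a: {B,C,T0}  orig:{B,C}
  cell(1,1) b: {A,T1}  orig:{A}
  cell(2,2) b: {A,T1}  orig:{A}
  cell(3,3) b: {A,T1}  orig:{A}
  cell(4,4) a: {B,C,T0}  orig:{B,C}
  cell(0,1) ab: {B,C,S}
  cell(1,2) bb: ∅
  cell(2,3) bb: ∅
  cell(3,4) ba: ∅
  cell(0,2) abb: ∅
  cell(1,3) bbb: ∅
  cell(2,4) bba: ∅
  cell(0,3) abbb: ∅
  cell(1,4) bbba: ∅
  cell(0,4) abbba: ∅

S ∉ T[0,4] ⇒ NO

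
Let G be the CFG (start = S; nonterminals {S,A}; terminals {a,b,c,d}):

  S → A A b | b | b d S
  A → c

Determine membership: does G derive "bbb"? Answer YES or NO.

Convert to CNF:
  S -> A X2 | T0 X3 | b
  A -> c
  T0 -> b
  T1 -> d
  X2 -> A T0
  X3 -> T1 S

Fill CYK table bottom-up:
  cell(0,0) b: {S,T0}  orig:{S}
  cell(1,1) b: {S,T0}  orig:{S}
  cell(2,2) b: {S,T0}  orig:{S}
  cell(0,1) bb: ∅
  cell(1,2) bb: ∅
  cell(0,2) bbb: ∅

S ∉ T[0,2] ⇒ NO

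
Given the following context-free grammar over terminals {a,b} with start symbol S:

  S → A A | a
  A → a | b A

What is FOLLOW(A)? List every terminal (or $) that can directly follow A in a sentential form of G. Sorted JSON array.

FIRST iteration:
pass 1:
  A via A→a: +{a}
  A via A→b A: +{b}
  S via S→A A: +{a,b}
  FIRST(S)={a,b}  FIRST(A)={a,b}
pass 2: (stable)
  FIRST(S)={a,b}  FIRST(A)={a,b}

FOLLOW sets:
initialize: $ ∈ FOLLOW(S)
[1]
  S→A A: FOLLOW(A) ⊇ FIRST(A) = {a,b}; new: +{a,b}
  S→A A: FOLLOW(A) ⊇ FOLLOW(S) ⊇ {$}; new: +{$}
  FOLLOW(S)={$}  FOLLOW(A)={$,a,b}
[2] (no change)
  FOLLOW(S)={$}  FOLLOW(A)={$,a,b}

FOLLOW(A) = ["$", "a", "b"]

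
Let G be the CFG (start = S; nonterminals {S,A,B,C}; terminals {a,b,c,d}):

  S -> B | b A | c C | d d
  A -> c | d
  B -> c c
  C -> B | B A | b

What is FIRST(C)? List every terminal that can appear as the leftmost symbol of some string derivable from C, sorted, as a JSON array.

FIRST sets, iterate to fixpoint:
round 1:
  A via A→c: +{c}
  A via A→d: +{d}
  B via B→c c: +{c}
  C via C→B: +{c}
  C via C→b: +{b}
  S via S→B: +{c}
  S via S→b A: +{b}
  S via S→d d: +{d}
  FIRST(S)={b,c,d}  FIRST(A)={c,d}  FIRST(B)={c}  FIRST(C)={b,c}
round 2: (no change)
  FIRST(S)={b,c,d}  FIRST(A)={c,d}  FIRST(B)={c}  FIRST(C)={b,c}

FIRST(C) = ["b", "c"]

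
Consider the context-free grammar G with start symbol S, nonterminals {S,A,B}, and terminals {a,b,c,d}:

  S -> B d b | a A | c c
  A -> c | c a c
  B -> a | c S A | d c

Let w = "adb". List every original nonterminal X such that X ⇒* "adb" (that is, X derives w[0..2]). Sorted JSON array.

Convert to CNF:
  S -> B X6 | T0 T0 | T1 A
  A -> T0 X4 | c
  B -> T0 X5 | T2 T0 | a
  T0 -> c
  T1 -> a
  T2 -> d
  T3 -> b
  X4 -> T1 T0
  X5 -> S A
  X6 -> T2 T3

CYK table (by increasing span) (cells [i..j] with 0 ≤ i ≤ j ≤ 2 only):
  T[0,0] 'a' = {B,T1}  orig:{B}
  T[1,1] 'd' = {T2}  orig:{}
  T[2,2] 'b' = {T3}  orig:{}
  T[0,1] 'ad' = ∅
  T[1,2] 'db' = {X6}  orig:{}
  T[0,2] 'adb' = {S}

Original NTs in T[0,2] deriving "adb": ["S"]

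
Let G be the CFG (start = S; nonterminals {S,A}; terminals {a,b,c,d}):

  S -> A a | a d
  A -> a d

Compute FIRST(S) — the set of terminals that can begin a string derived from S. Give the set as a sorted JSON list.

FIRST iteration:
iter 1:
  A via A→a d: +{a}
  S via S→A a: +{a}
  FIRST(S)={a}  FIRST(A)={a}
iter 2: (no change)
  FIRST(S)={a}  FIRST(A)={a}

FIRST(S) = ["a"]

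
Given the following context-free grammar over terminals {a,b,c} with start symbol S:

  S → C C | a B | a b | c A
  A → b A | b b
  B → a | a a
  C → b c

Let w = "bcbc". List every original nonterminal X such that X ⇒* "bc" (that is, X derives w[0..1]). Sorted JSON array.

Convert to CNF:
  S -> C C | T1 B | T1 T0 | T2 A
  A -> T0 A | T0 T0
  B -> T1 T1 | a
  C -> T0 T2
  T0 -> b
  T1 -> a
  T2 -> c

CYK table (by increasing span) — only the sub-triangle for w[0..1]:
  [0..0]={T0}  "b"  orig:{}
  [1..1]={T2}  "c"  orig:{}
  [0..1]={C}  "bc"

Original NTs in T[0,1] deriving "bc": ["C"]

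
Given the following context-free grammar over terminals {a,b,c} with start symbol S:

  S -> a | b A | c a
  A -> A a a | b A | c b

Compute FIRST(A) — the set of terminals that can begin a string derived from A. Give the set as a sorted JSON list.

FIRST sets, iterate to fixpoint:
pass 1:
  A via A→b A: +{b}
  A via A→c b: +{c}
  S via S→a: +{a}
  S via S→b A: +{b}
  S via S→c a: +{c}
  FIRST[S]={a,b,c}  FIRST[A]={b,c}
pass 2: done
  FIRST[S]={a,b,c}  FIRST[A]={b,c}

FIRST(A) = ["b", "c"]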